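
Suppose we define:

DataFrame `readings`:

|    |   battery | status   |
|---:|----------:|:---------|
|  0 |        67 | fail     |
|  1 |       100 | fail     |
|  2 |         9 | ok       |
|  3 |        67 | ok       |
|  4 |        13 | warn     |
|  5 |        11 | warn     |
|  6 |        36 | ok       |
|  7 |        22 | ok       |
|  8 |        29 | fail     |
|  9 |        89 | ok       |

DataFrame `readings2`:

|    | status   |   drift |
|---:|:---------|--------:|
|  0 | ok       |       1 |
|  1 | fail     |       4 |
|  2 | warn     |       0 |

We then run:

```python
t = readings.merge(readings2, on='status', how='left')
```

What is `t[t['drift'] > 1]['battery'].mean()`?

65.3333333333

merge on 'status' (how='left') → 10 rows:
   battery status  drift
0       67   fail      4
1      100   fail      4
2        9     ok      1
3       67     ok      1
4       13   warn      0
5       11   warn      0
6       36     ok      1
7       22     ok      1
8       29   fail      4
9       89     ok      1
filter rows where drift > 1:
   battery status  drift
0       67   fail      4
1      100   fail      4
8       29   fail      4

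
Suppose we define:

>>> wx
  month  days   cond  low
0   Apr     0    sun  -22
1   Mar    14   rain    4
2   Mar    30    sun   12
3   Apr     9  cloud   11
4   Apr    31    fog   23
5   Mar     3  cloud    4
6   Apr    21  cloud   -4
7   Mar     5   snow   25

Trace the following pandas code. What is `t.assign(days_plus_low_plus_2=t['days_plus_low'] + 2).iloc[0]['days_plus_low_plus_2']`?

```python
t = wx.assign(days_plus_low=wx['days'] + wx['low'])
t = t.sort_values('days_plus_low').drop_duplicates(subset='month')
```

-20

add column days_plus_low = wx['days'] + wx['low']:
  month  days   cond  low  days_plus_low
0   Apr     0    sun  -22            -22
1   Mar    14   rain    4             18
2   Mar    30    sun   12             42
3   Apr     9  cloud   11             20
4   Apr    31    fog   23             54
5   Mar     3  cloud    4              7
6   Apr    21  cloud   -4             17
7   Mar     5   snow   25             30
sort by days_plus_low:
  month  days   cond  low  days_plus_low
0   Apr     0    sun  -22            -22
5   Mar     3  cloud    4              7
6   Apr    21  cloud   -4             17
1   Mar    14   rain    4             18
3   Apr     9  cloud   11             20
7   Mar     5   snow   25             30
2   Mar    30    sun   12             42
4   Apr    31    fog   23             54
drop duplicate month (keep=first):
  month  days   cond  low  days_plus_low
0   Apr     0    sun  -22            -22
5   Mar     3  cloud    4              7
add column days_plus_low_plus_2 = t['days_plus_low'] + 2:
  month  days   cond  low  days_plus_low  days_plus_low_plus_2
0   Apr     0    sun  -22            -22                   -20
5   Mar     3  cloud    4              7                     9
The value at position 0, column 'days_plus_low_plus_2' is -20.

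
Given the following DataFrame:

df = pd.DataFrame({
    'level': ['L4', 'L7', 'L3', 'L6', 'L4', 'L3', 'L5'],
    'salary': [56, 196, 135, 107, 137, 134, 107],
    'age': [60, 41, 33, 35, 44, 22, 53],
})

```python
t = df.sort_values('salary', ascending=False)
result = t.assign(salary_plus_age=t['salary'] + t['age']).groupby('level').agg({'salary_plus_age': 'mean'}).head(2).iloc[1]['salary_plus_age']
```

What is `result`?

sort by salary descending:
  level  salary  age
1    L7     196   41
4    L4     137   44
2    L3     135   33
5    L3     134   22
3    L6     107   35
6    L5     107   53
0    L4      56   60
add column salary_plus_age = t['salary'] + t['age']:
  level  salary  age  salary_plus_age
1    L7     196   41              237
4    L4     137   44              181
2    L3     135   33              168
5    L3     134   22              156
3    L6     107   35              142
6    L5     107   53              160
0    L4      56   60              116
group by level, mean of salary_plus_age:
       salary_plus_age
level                 
L3               162.0
L4               148.5
L5               160.0
L6               142.0
L7               237.0
take first 2 rows:
       salary_plus_age
level                 
L3               162.0
L4               148.5
Taking the value at position 1, column 'salary_plus_age' gives 148.5.

148.5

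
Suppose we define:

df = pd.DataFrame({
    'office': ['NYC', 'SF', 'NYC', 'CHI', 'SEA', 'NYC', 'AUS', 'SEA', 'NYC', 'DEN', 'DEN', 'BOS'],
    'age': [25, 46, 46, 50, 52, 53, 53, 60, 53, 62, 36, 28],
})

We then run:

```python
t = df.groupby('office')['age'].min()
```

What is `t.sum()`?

group by office, min of age:
office
AUS    53
BOS    28
CHI    50
DEN    36
NYC    25
SEA    52
SF     46
Name: age, dtype: int64
So sum() = 290.

290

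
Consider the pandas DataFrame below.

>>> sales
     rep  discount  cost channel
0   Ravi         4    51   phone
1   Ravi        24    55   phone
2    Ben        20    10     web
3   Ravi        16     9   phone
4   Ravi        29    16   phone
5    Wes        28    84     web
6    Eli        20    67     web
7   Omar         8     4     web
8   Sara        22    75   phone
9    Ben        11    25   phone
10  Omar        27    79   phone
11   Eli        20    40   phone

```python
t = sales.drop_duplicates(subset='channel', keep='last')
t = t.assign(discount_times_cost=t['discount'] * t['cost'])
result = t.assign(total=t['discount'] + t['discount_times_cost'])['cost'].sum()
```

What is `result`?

44

drop duplicate channel (keep=last):
     rep  discount  cost channel
7   Omar         8     4     web
11   Eli        20    40   phone
add column discount_times_cost = t['discount'] * t['cost']:
     rep  discount  cost channel  discount_times_cost
7   Omar         8     4     web                   32
11   Eli        20    40   phone                  800
add column total = t['discount'] + t['discount_times_cost']:
     rep  discount  cost channel  discount_times_cost  total
7   Omar         8     4     web                   32     40
11   Eli        20    40   phone                  800    820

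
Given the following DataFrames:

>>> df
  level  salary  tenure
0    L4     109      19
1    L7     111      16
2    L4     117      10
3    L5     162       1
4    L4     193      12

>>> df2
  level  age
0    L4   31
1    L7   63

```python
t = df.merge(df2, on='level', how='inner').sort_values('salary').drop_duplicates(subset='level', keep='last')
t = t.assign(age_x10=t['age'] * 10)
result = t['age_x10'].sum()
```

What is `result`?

940

merge on 'level' (how='inner') → 4 rows:
  level  salary  tenure  age
0    L4     109      19   31
1    L7     111      16   63
2    L4     117      10   31
3    L4     193      12   31
sort by salary:
  level  salary  tenure  age
0    L4     109      19   31
1    L7     111      16   63
2    L4     117      10   31
3    L4     193      12   31
drop duplicate level (keep=last):
  level  salary  tenure  age
1    L7     111      16   63
3    L4     193      12   31
add column age_x10 = t['age'] * 10:
  level  salary  tenure  age  age_x10
1    L7     111      16   63      630
3    L4     193      12   31      310
So sum() = 940.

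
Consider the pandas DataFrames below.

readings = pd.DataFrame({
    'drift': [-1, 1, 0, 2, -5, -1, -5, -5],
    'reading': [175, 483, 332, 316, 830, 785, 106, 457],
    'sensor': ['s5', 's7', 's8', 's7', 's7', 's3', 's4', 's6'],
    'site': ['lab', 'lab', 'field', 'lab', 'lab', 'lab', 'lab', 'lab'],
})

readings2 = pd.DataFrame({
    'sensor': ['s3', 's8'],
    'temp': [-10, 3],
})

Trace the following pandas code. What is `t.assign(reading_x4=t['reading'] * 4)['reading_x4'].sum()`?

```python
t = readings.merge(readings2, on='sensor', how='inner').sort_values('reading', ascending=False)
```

merge on 'sensor' (how='inner') → 2 rows:
   drift  reading sensor   site  temp
0      0      332     s8  field     3
1     -1      785     s3    lab   -10
sort by reading descending:
   drift  reading sensor   site  temp
1     -1      785     s3    lab   -10
0      0      332     s8  field     3
add column reading_x4 = t['reading'] * 4:
   drift  reading sensor   site  temp  reading_x4
1     -1      785     s3    lab   -10        3140
0      0      332     s8  field     3        1328
So sum() = 4468.

4468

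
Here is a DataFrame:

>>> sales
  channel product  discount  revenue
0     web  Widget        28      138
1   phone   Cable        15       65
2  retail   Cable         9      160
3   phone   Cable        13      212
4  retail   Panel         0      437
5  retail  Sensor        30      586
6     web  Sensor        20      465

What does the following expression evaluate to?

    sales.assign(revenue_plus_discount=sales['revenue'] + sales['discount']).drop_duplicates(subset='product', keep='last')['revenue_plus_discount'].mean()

add column revenue_plus_discount = sales['revenue'] + sales['discount']:
  channel product  discount  revenue  revenue_plus_discount
0     web  Widget        28      138                    166
1   phone   Cable        15       65                     80
2  retail   Cable         9      160                    169
3   phone   Cable        13      212                    225
4  retail   Panel         0      437                    437
5  retail  Sensor        30      586                    616
6     web  Sensor        20      465                    485
drop duplicate product (keep=last):
  channel product  discount  revenue  revenue_plus_discount
0     web  Widget        28      138                    166
3   phone   Cable        13      212                    225
4  retail   Panel         0      437                    437
6     web  Sensor        20      465                    485
mean of column 'revenue_plus_discount' → 328.25

328.25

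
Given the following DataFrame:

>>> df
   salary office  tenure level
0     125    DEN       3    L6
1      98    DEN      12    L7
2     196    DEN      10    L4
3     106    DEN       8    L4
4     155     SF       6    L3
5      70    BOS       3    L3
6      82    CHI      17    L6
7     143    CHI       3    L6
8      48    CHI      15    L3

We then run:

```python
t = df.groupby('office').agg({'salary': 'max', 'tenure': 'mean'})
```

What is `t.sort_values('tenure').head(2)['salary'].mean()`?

112.5

group by office: max(salary), mean(tenure):
        salary     tenure
office                   
BOS         70   3.000000
CHI        143  11.666667
DEN        196   8.250000
SF         155   6.000000
sort by tenure:
        salary     tenure
office                   
BOS         70   3.000000
SF         155   6.000000
DEN        196   8.250000
CHI        143  11.666667
take first 2 rows:
        salary  tenure
office                
BOS         70     3.0
SF         155     6.0
mean of column 'salary' → 112.5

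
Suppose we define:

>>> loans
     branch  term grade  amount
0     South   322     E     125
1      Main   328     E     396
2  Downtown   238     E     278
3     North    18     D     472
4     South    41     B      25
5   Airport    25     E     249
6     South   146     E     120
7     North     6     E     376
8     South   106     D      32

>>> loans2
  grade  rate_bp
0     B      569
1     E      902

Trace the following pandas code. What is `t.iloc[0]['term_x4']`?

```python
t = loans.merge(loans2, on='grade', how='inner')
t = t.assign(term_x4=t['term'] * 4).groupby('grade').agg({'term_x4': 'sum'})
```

164

merge on 'grade' (how='inner') → 7 rows:
     branch  term grade  amount  rate_bp
0     South   322     E     125      902
1      Main   328     E     396      902
2  Downtown   238     E     278      902
3     South    41     B      25      569
4   Airport    25     E     249      902
5     South   146     E     120      902
6     North     6     E     376      902
add column term_x4 = t['term'] * 4:
     branch  term grade  amount  rate_bp  term_x4
0     South   322     E     125      902     1288
1      Main   328     E     396      902     1312
2  Downtown   238     E     278      902      952
3     South    41     B      25      569      164
4   Airport    25     E     249      902      100
5     South   146     E     120      902      584
6     North     6     E     376      902       24
group by grade, sum of term_x4:
       term_x4
grade         
B          164
E         4260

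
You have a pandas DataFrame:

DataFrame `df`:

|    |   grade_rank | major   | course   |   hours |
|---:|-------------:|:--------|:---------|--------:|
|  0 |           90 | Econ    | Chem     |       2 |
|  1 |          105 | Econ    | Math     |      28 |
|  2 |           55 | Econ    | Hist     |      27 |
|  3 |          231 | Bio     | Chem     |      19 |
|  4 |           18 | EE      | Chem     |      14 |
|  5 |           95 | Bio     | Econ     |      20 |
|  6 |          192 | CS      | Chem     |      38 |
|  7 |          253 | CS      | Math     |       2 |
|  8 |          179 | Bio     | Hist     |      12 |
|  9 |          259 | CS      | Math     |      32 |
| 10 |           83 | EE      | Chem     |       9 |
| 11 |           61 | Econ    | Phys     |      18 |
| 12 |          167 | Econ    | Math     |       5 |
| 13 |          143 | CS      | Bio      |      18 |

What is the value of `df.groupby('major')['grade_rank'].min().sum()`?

group by major, min of grade_rank:
major
Bio      95
CS      143
EE       18
Econ     55
Name: grade_rank, dtype: int64

311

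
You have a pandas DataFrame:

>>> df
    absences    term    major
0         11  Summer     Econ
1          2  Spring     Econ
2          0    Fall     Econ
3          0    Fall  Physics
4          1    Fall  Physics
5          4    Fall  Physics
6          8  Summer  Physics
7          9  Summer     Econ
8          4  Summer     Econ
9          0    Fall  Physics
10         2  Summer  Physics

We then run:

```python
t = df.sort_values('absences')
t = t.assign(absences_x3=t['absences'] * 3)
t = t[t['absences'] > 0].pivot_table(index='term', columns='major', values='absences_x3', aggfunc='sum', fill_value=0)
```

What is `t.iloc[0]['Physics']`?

15

sort by absences:
    absences    term    major
2          0    Fall     Econ
3          0    Fall  Physics
9          0    Fall  Physics
4          1    Fall  Physics
1          2  Spring     Econ
10         2  Summer  Physics
5          4    Fall  Physics
8          4  Summer     Econ
6          8  Summer  Physics
7          9  Summer     Econ
0         11  Summer     Econ
add column absences_x3 = t['absences'] * 3:
    absences    term    major  absences_x3
2          0    Fall     Econ            0
3          0    Fall  Physics            0
9          0    Fall  Physics            0
4          1    Fall  Physics            3
1          2  Spring     Econ            6
10         2  Summer  Physics            6
5          4    Fall  Physics           12
8          4  Summer     Econ           12
6          8  Summer  Physics           24
7          9  Summer     Econ           27
0         11  Summer     Econ           33
filter rows where absences > 0:
    absences    term    major  absences_x3
4          1    Fall  Physics            3
1          2  Spring     Econ            6
10         2  Summer  Physics            6
5          4    Fall  Physics           12
8          4  Summer     Econ           12
6          8  Summer  Physics           24
7          9  Summer     Econ           27
0         11  Summer     Econ           33
pivot: rows=term, cols=major, sum(absences_x3):
major   Econ  Physics
term                 
Fall       0       15
Spring     6        0
Summer    72       30
Hence 15.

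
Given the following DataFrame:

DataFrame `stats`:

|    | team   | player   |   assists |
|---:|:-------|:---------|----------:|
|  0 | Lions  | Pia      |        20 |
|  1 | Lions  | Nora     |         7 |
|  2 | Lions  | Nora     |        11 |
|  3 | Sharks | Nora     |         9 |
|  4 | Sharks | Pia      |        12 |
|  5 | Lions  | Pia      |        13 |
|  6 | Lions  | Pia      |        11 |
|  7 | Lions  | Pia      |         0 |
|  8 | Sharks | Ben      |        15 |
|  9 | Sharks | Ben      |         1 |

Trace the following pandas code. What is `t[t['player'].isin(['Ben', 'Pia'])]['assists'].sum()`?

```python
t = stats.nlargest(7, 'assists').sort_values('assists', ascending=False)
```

71

take 7 rows with largest assists:
     team player  assists
0   Lions    Pia       20
8  Sharks    Ben       15
5   Lions    Pia       13
4  Sharks    Pia       12
2   Lions   Nora       11
6   Lions    Pia       11
3  Sharks   Nora        9
sort by assists descending:
     team player  assists
0   Lions    Pia       20
8  Sharks    Ben       15
5   Lions    Pia       13
4  Sharks    Pia       12
2   Lions   Nora       11
6   Lions    Pia       11
3  Sharks   Nora        9
filter rows where player in ['Ben', 'Pia']:
     team player  assists
0   Lions    Pia       20
8  Sharks    Ben       15
5   Lions    Pia       13
4  Sharks    Pia       12
6   Lions    Pia       11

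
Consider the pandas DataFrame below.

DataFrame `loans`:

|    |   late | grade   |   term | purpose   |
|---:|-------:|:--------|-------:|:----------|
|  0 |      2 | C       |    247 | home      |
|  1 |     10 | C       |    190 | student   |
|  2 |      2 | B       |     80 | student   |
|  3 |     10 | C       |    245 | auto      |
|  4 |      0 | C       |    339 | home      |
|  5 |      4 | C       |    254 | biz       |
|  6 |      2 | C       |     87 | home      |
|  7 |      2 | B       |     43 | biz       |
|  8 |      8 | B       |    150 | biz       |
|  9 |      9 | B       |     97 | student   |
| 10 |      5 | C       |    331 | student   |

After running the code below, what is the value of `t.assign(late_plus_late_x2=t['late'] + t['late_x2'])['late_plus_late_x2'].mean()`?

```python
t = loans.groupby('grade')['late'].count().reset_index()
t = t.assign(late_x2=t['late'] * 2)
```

group by grade, count of late:
grade
B    4
C    7
Name: late, dtype: int64
reset_index():
  grade  late
0     B     4
1     C     7
add column late_x2 = t['late'] * 2:
  grade  late  late_x2
0     B     4        8
1     C     7       14
add column late_plus_late_x2 = t['late'] + t['late_x2']:
  grade  late  late_x2  late_plus_late_x2
0     B     4        8                 12
1     C     7       14                 21
Finally, mean of column 'late_plus_late_x2' = 16.5.

16.5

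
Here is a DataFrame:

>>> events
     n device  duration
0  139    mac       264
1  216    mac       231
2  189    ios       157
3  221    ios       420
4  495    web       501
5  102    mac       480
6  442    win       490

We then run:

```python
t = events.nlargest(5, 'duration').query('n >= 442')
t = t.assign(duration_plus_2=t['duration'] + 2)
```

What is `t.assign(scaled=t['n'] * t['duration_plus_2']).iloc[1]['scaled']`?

217464

take 5 rows with largest duration:
     n device  duration
4  495    web       501
6  442    win       490
5  102    mac       480
3  221    ios       420
0  139    mac       264
filter rows where n >= 442:
     n device  duration
4  495    web       501
6  442    win       490
add column duration_plus_2 = t['duration'] + 2:
     n device  duration  duration_plus_2
4  495    web       501              503
6  442    win       490              492
add column scaled = t['n'] * t['duration_plus_2']:
     n device  duration  duration_plus_2  scaled
4  495    web       501              503  248985
6  442    win       490              492  217464
Hence 217464.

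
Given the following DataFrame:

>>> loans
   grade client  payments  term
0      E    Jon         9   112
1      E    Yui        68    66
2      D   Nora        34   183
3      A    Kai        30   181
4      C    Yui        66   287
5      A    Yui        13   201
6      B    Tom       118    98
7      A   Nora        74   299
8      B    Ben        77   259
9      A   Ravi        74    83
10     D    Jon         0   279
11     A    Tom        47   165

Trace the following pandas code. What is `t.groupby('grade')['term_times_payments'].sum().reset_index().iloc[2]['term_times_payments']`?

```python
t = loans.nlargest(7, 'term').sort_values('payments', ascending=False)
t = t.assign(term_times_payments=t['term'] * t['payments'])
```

18942

take 7 rows with largest term:
   grade client  payments  term
7      A   Nora        74   299
4      C    Yui        66   287
10     D    Jon         0   279
8      B    Ben        77   259
5      A    Yui        13   201
2      D   Nora        34   183
3      A    Kai        30   181
sort by payments descending:
   grade client  payments  term
8      B    Ben        77   259
7      A   Nora        74   299
4      C    Yui        66   287
2      D   Nora        34   183
3      A    Kai        30   181
5      A    Yui        13   201
10     D    Jon         0   279
add column term_times_payments = t['term'] * t['payments']:
   grade client  payments  term  term_times_payments
8      B    Ben        77   259                19943
7      A   Nora        74   299                22126
4      C    Yui        66   287                18942
2      D   Nora        34   183                 6222
3      A    Kai        30   181                 5430
5      A    Yui        13   201                 2613
10     D    Jon         0   279                    0
group by grade, sum of term_times_payments:
grade
A    30169
B    19943
C    18942
D     6222
Name: term_times_payments, dtype: int64
reset_index():
  grade  term_times_payments
0     A                30169
1     B                19943
2     C                18942
3     D                 6222
Then the value at position 2, column 'term_times_payments': 18942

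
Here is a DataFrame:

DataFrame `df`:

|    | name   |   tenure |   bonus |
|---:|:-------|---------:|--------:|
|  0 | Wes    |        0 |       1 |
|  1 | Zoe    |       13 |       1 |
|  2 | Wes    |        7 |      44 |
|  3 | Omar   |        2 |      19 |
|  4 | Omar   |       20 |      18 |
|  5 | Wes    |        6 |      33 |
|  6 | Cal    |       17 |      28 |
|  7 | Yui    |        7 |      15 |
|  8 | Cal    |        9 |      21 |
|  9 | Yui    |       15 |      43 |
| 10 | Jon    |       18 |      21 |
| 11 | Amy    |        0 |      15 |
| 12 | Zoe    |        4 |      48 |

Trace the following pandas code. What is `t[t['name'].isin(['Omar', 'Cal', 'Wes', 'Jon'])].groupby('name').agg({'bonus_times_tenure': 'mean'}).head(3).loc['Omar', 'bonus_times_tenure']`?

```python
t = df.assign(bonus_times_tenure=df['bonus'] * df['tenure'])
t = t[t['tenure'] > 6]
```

360.0

add column bonus_times_tenure = df['bonus'] * df['tenure']:
    name  tenure  bonus  bonus_times_tenure
0    Wes       0      1                   0
1    Zoe      13      1                  13
2    Wes       7     44                 308
3   Omar       2     19                  38
4   Omar      20     18                 360
5    Wes       6     33                 198
6    Cal      17     28                 476
7    Yui       7     15                 105
8    Cal       9     21                 189
9    Yui      15     43                 645
10   Jon      18     21                 378
11   Amy       0     15                   0
12   Zoe       4     48                 192
filter rows where tenure > 6:
    name  tenure  bonus  bonus_times_tenure
1    Zoe      13      1                  13
2    Wes       7     44                 308
4   Omar      20     18                 360
6    Cal      17     28                 476
7    Yui       7     15                 105
8    Cal       9     21                 189
9    Yui      15     43                 645
10   Jon      18     21                 378
filter rows where name in ['Omar', 'Cal', 'Wes', 'Jon']:
    name  tenure  bonus  bonus_times_tenure
2    Wes       7     44                 308
4   Omar      20     18                 360
6    Cal      17     28                 476
8    Cal       9     21                 189
10   Jon      18     21                 378
group by name, mean of bonus_times_tenure:
      bonus_times_tenure
name                    
Cal                332.5
Jon                378.0
Omar               360.0
Wes                308.0
take first 3 rows:
      bonus_times_tenure
name                    
Cal                332.5
Jon                378.0
Omar               360.0
Then the value at row 'Omar', column 'bonus_times_tenure': 360.0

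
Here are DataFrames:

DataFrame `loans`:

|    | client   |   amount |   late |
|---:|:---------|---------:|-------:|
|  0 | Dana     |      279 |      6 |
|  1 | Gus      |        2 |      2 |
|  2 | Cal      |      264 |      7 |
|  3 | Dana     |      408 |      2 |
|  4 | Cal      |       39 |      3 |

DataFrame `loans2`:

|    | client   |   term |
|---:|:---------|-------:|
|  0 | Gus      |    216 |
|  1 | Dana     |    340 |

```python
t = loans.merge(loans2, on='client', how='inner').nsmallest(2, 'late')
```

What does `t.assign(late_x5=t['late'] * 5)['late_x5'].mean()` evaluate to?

merge on 'client' (how='inner') → 3 rows:
  client  amount  late  term
0   Dana     279     6   340
1    Gus       2     2   216
2   Dana     408     2   340
take 2 rows with smallest late:
  client  amount  late  term
1    Gus       2     2   216
2   Dana     408     2   340
add column late_x5 = t['late'] * 5:
  client  amount  late  term  late_x5
1    Gus       2     2   216       10
2   Dana     408     2   340       10
So mean() = 10.0.

10.0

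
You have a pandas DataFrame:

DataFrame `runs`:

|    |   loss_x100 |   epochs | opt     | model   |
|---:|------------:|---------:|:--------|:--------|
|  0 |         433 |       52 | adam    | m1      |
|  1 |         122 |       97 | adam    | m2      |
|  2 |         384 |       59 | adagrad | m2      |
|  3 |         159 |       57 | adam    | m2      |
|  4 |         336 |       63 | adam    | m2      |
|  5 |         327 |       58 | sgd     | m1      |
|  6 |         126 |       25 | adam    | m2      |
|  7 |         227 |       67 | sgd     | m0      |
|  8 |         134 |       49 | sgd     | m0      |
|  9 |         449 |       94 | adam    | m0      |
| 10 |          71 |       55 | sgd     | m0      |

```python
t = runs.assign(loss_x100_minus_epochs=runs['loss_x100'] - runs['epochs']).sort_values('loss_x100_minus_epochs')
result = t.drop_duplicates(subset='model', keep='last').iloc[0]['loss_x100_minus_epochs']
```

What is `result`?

325

add column loss_x100_minus_epochs = runs['loss_x100'] - runs['epochs']:
    loss_x100  epochs      opt model  loss_x100_minus_epochs
0         433      52     adam    m1                     381
1         122      97     adam    m2                      25
2         384      59  adagrad    m2                     325
3         159      57     adam    m2                     102
4         336      63     adam    m2                     273
5         327      58      sgd    m1                     269
6         126      25     adam    m2                     101
7         227      67      sgd    m0                     160
8         134      49      sgd    m0                      85
9         449      94     adam    m0                     355
10         71      55      sgd    m0                      16
sort by loss_x100_minus_epochs:
    loss_x100  epochs      opt model  loss_x100_minus_epochs
10         71      55      sgd    m0                      16
1         122      97     adam    m2                      25
8         134      49      sgd    m0                      85
6         126      25     adam    m2                     101
3         159      57     adam    m2                     102
7         227      67      sgd    m0                     160
5         327      58      sgd    m1                     269
4         336      63     adam    m2                     273
2         384      59  adagrad    m2                     325
9         449      94     adam    m0                     355
0         433      52     adam    m1                     381
drop duplicate model (keep=last):
   loss_x100  epochs      opt model  loss_x100_minus_epochs
2        384      59  adagrad    m2                     325
9        449      94     adam    m0                     355
0        433      52     adam    m1                     381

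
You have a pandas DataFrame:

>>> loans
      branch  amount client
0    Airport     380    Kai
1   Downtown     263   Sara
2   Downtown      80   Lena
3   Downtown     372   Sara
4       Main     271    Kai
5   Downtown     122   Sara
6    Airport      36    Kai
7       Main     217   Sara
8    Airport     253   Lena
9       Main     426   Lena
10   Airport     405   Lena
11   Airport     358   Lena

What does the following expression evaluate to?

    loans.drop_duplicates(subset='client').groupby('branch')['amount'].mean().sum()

drop duplicate client (keep=first):
     branch  amount client
0   Airport     380    Kai
1  Downtown     263   Sara
2  Downtown      80   Lena
group by branch, mean of amount:
branch
Airport     380.0
Downtown    171.5
Name: amount, dtype: float64
sum of the resulting series → 551.5

551.5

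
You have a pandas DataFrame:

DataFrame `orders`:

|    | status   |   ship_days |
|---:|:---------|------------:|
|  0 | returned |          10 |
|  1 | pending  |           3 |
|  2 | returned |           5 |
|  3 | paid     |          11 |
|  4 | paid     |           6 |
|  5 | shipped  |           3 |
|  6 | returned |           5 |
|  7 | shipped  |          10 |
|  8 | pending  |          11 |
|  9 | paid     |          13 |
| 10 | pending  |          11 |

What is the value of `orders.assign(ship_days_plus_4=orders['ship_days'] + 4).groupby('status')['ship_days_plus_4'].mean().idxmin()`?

shipped

add column ship_days_plus_4 = orders['ship_days'] + 4:
      status  ship_days  ship_days_plus_4
0   returned         10                14
1    pending          3                 7
2   returned          5                 9
3       paid         11                15
4       paid          6                10
5    shipped          3                 7
6   returned          5                 9
7    shipped         10                14
8    pending         11                15
9       paid         13                17
10   pending         11                15
group by status, mean of ship_days_plus_4:
status
paid        14.000000
pending     12.333333
returned    10.666667
shipped     10.500000
Name: ship_days_plus_4, dtype: float64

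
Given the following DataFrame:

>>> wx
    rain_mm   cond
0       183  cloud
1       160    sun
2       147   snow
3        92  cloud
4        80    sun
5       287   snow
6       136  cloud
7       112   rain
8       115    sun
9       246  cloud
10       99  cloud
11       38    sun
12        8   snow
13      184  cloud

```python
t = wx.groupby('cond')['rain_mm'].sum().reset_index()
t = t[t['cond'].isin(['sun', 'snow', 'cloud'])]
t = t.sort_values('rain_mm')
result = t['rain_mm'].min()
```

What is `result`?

393

group by cond, sum of rain_mm:
cond
cloud    940
rain     112
snow     442
sun      393
Name: rain_mm, dtype: int64
reset_index():
    cond  rain_mm
0  cloud      940
1   rain      112
2   snow      442
3    sun      393
filter rows where cond in ['sun', 'snow', 'cloud']:
    cond  rain_mm
0  cloud      940
2   snow      442
3    sun      393
sort by rain_mm:
    cond  rain_mm
3    sun      393
2   snow      442
0  cloud      940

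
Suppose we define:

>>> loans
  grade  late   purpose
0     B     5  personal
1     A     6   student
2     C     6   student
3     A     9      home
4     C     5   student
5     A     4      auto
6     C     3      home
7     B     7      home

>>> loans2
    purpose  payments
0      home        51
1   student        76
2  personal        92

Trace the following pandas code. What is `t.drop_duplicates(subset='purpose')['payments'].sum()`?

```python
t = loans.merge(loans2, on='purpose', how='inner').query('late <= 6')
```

merge on 'purpose' (how='inner') → 7 rows:
  grade  late   purpose  payments
0     B     5  personal        92
1     A     6   student        76
2     C     6   student        76
3     A     9      home        51
4     C     5   student        76
5     C     3      home        51
6     B     7      home        51
filter rows where late <= 6:
  grade  late   purpose  payments
0     B     5  personal        92
1     A     6   student        76
2     C     6   student        76
4     C     5   student        76
5     C     3      home        51
drop duplicate purpose (keep=first):
  grade  late   purpose  payments
0     B     5  personal        92
1     A     6   student        76
5     C     3      home        51
So sum() = 219.

219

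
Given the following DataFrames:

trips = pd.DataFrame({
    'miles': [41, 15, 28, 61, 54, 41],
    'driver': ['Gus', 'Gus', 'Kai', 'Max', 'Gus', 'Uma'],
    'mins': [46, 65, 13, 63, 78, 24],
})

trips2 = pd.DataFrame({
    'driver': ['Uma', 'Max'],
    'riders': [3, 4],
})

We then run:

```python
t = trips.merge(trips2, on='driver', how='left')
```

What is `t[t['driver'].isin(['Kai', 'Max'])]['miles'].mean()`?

44.5

merge on 'driver' (how='left') → 6 rows:
   miles driver  mins  riders
0     41    Gus    46     NaN
1     15    Gus    65     NaN
2     28    Kai    13     NaN
3     61    Max    63     4.0
4     54    Gus    78     NaN
5     41    Uma    24     3.0
filter rows where driver in ['Kai', 'Max']:
   miles driver  mins  riders
2     28    Kai    13     NaN
3     61    Max    63     4.0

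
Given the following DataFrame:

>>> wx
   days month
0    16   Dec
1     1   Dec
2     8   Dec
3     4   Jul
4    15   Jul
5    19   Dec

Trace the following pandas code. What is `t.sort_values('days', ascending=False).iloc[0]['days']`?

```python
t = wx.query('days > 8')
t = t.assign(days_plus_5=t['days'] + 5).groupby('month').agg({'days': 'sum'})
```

35

filter rows where days > 8:
   days month
0    16   Dec
4    15   Jul
5    19   Dec
add column days_plus_5 = t['days'] + 5:
   days month  days_plus_5
0    16   Dec           21
4    15   Jul           20
5    19   Dec           24
group by month, sum of days:
       days
month      
Dec      35
Jul      15
sort by days descending:
       days
month      
Dec      35
Jul      15
So iloc[0]['days'] = 35.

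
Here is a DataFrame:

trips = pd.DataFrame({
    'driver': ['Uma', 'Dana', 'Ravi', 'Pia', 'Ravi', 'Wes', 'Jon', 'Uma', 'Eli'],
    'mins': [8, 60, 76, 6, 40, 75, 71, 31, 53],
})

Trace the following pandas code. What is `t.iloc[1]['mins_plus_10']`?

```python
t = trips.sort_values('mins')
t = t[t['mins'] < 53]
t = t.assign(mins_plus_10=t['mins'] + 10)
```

sort by mins:
  driver  mins
3    Pia     6
0    Uma     8
7    Uma    31
4   Ravi    40
8    Eli    53
1   Dana    60
6    Jon    71
5    Wes    75
2   Ravi    76
filter rows where mins < 53:
  driver  mins
3    Pia     6
0    Uma     8
7    Uma    31
4   Ravi    40
add column mins_plus_10 = t['mins'] + 10:
  driver  mins  mins_plus_10
3    Pia     6            16
0    Uma     8            18
7    Uma    31            41
4   Ravi    40            50
Taking the value at position 1, column 'mins_plus_10' gives 18.

18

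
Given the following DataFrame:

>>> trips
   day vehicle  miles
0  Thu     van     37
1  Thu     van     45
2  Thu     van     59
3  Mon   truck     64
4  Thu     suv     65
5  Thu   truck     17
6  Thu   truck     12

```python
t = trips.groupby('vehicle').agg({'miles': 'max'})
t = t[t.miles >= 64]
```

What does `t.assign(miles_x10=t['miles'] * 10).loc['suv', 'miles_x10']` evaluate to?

group by vehicle, max of miles:
         miles
vehicle       
suv         65
truck       64
van         59
filter rows where miles >= 64:
         miles
vehicle       
suv         65
truck       64
add column miles_x10 = t['miles'] * 10:
         miles  miles_x10
vehicle                  
suv         65        650
truck       64        640
Finally, value at row 'suv', column 'miles_x10' = 650.

650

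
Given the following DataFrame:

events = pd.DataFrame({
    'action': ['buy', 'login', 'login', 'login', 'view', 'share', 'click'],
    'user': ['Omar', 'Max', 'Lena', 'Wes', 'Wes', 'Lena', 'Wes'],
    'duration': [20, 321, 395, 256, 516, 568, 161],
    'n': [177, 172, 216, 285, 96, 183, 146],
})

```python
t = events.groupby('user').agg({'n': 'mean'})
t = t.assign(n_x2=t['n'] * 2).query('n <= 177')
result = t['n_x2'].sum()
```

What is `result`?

1049.33333333

group by user, mean of n:
               n
user            
Lena  199.500000
Max   172.000000
Omar  177.000000
Wes   175.666667
add column n_x2 = t['n'] * 2:
               n        n_x2
user                        
Lena  199.500000  399.000000
Max   172.000000  344.000000
Omar  177.000000  354.000000
Wes   175.666667  351.333333
filter rows where n <= 177:
               n        n_x2
user                        
Max   172.000000  344.000000
Omar  177.000000  354.000000
Wes   175.666667  351.333333
Finally, sum of column 'n_x2' = 1049.33333333.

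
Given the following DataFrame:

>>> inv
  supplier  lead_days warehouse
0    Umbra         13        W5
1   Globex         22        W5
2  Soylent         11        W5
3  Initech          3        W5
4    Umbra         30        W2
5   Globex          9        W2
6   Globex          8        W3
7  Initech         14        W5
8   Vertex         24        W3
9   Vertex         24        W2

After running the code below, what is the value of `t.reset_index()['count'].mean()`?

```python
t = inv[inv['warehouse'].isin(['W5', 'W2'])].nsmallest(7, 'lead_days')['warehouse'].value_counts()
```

filter rows where warehouse in ['W5', 'W2']:
  supplier  lead_days warehouse
0    Umbra         13        W5
1   Globex         22        W5
2  Soylent         11        W5
3  Initech          3        W5
4    Umbra         30        W2
5   Globex          9        W2
7  Initech         14        W5
9   Vertex         24        W2
take 7 rows with smallest lead_days:
  supplier  lead_days warehouse
3  Initech          3        W5
5   Globex          9        W2
2  Soylent         11        W5
0    Umbra         13        W5
7  Initech         14        W5
1   Globex         22        W5
9   Vertex         24        W2
value_counts of warehouse:
warehouse
W5    5
W2    2
Name: count, dtype: int64
reset_index():
  warehouse  count
0        W5      5
1        W2      2
Hence 3.5.

3.5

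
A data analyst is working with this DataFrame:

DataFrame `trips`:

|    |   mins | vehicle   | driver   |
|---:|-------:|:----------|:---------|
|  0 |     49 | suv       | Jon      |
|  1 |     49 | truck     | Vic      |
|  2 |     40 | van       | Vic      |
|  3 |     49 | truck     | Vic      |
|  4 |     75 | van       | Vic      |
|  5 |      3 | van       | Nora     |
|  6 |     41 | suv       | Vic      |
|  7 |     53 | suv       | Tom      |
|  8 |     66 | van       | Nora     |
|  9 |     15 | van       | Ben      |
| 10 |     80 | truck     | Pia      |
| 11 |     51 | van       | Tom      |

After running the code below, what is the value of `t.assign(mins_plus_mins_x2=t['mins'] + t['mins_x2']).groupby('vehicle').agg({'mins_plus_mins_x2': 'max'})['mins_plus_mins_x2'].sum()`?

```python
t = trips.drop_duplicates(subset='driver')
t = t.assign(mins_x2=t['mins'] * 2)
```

444

drop duplicate driver (keep=first):
    mins vehicle driver
0     49     suv    Jon
1     49   truck    Vic
5      3     van   Nora
7     53     suv    Tom
9     15     van    Ben
10    80   truck    Pia
add column mins_x2 = t['mins'] * 2:
    mins vehicle driver  mins_x2
0     49     suv    Jon       98
1     49   truck    Vic       98
5      3     van   Nora        6
7     53     suv    Tom      106
9     15     van    Ben       30
10    80   truck    Pia      160
add column mins_plus_mins_x2 = t['mins'] + t['mins_x2']:
    mins vehicle driver  mins_x2  mins_plus_mins_x2
0     49     suv    Jon       98                147
1     49   truck    Vic       98                147
5      3     van   Nora        6                  9
7     53     suv    Tom      106                159
9     15     van    Ben       30                 45
10    80   truck    Pia      160                240
group by vehicle, max of mins_plus_mins_x2:
         mins_plus_mins_x2
vehicle                   
suv                    159
truck                  240
van                     45
Reading off the sum of column 'mins_plus_mins_x2', we get 444.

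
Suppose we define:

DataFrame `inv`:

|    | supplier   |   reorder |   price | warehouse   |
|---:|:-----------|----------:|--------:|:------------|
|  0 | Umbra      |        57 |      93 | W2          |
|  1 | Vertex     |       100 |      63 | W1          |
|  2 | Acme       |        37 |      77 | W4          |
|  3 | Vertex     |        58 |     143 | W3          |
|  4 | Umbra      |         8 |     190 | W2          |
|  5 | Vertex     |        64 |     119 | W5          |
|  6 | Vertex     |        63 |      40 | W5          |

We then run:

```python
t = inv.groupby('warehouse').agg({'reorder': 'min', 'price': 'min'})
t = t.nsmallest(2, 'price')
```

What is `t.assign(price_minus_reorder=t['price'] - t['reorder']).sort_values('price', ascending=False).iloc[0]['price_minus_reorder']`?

-37

group by warehouse: min(reorder), min(price):
           reorder  price
warehouse                
W1             100     63
W2               8     93
W3              58    143
W4              37     77
W5              63     40
take 2 rows with smallest price:
           reorder  price
warehouse                
W5              63     40
W1             100     63
add column price_minus_reorder = t['price'] - t['reorder']:
           reorder  price  price_minus_reorder
warehouse                                     
W5              63     40                  -23
W1             100     63                  -37
sort by price descending:
           reorder  price  price_minus_reorder
warehouse                                     
W1             100     63                  -37
W5              63     40                  -23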